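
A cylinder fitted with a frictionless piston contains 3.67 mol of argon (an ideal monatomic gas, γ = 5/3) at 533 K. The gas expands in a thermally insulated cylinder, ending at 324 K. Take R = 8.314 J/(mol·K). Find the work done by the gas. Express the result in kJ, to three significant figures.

W ≈ 9.57 kJ

Adiabatic ⇒ Q = 0, so W_by = −ΔU = nCᵥ(T₁ − T₂).
Cᵥ = 3R/2 = 12.47 J/(mol·K).
W = (3.67)(12.47)(533 − 324) = 9566 J.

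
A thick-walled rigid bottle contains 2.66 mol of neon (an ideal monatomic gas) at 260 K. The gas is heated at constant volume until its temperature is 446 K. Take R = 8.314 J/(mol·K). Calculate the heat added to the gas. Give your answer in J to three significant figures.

Constant volume ⇒ W = 0, so Q = ΔU = nCᵥΔT with Cᵥ = 3R/2 = 12.47 J/(mol·K).
ΔU = (2.66)(12.47)(446 − 260) = 6170 J.

Q ≈ 6170 J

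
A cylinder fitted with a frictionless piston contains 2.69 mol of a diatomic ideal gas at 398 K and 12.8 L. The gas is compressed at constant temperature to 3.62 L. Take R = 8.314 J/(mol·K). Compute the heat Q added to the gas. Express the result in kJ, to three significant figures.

Q ≈ -11.2 kJ

Isothermal ⇒ ΔU = 0, so Q = W = nRT ln(V₂/V₁).
Q = (2.69)(8.314)(398) ln(3.62/12.8) = 8901 × -1.263 = -11242 J.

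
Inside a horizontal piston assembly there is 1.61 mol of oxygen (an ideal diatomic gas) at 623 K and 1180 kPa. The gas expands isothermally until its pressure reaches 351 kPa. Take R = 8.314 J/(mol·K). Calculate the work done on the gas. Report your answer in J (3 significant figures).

W ≈ -10100 J

Isothermal process: W = nRT ln(V₂/V₁) = nRT ln(P₁/P₂).
W = (1.61)(8.314)(623) × ln(1180/351)
  = 8339 × ln(3.362) = 8339 × 1.212
W_by_gas = 10111 J; work on gas = −W_by = -10111 J.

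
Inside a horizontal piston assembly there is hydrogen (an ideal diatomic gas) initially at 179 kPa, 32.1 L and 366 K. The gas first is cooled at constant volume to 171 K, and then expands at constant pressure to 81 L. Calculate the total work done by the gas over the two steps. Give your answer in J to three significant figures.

Step 1 (isochoric): W = 0 (constant volume).
After step 1: P = 83.63 kPa (V unchanged).
Step 2 (isobaric): W = PΔV = (83.63 kPa)(81 − 32.1 L) = 4090 J.
W_total = 0 + 4090 = 4090 J.

W_total ≈ 4090 J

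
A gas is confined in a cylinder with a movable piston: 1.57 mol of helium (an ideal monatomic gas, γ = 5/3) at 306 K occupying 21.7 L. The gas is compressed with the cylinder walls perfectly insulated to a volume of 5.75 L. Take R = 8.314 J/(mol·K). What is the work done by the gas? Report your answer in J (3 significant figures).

Adiabatic: TV^(γ−1) = const with γ = 5/3.
T₂ = T₁ (V₁/V₂)^(γ−1) = 306 × (21.7/5.75)^0.667 = 306 × 2.424 = 741.7 K.
W_by = nCᵥ(T₁ − T₂) = (1.57)(12.47)(306 − 741.7) = -8531 J.

W ≈ -8530 J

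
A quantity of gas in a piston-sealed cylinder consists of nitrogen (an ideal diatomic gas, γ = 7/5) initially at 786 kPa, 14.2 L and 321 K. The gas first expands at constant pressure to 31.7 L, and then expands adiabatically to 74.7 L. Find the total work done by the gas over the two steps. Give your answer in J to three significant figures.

Step 1 (isobaric): W = PΔV = (786 kPa)(31.7 − 14.2 L) = 13755 J.
After step 1: P = 786 kPa, V = 31.7 L, T = 716.6 K.
Step 2 (adiabatic): W = (P₁V₁ − P₂V₂)/(γ−1) = (24916 − 17684)/0.4 = 18081 J.
W_total = 13755 + 18081 = 31836 J.

W_total ≈ 31800 J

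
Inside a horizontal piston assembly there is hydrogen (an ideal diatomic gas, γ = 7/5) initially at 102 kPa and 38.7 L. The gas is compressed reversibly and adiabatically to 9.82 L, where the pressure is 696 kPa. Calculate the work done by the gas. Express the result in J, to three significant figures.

W ≈ -7220 J

Adiabatic: W = (P₁V₁ − P₂V₂)/(γ − 1) with γ = 7/5.
P₁V₁ = 3947 J, P₂V₂ = 6835 J.
W = (3947 − 6835) / 0.4 = -7218 J.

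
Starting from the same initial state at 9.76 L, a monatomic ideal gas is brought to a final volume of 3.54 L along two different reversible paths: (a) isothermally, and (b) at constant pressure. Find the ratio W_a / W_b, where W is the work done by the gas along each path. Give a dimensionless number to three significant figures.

W_a / W_b ≈ 1.59

Path (a) isothermal: W = P₁V₁ ln(V₂/V₁) → W_a/(P₁V₁) = -1.014.
Path (b) isobaric: W = P₁(V₂ − V₁) → W_b/(P₁V₁) = -0.6373.
W_a / W_b = -1.014 / -0.6373 = 1.591.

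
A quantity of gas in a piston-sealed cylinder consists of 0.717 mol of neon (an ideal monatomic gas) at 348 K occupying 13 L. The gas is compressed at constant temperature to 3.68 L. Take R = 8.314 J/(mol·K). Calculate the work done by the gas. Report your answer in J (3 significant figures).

W ≈ -2620 J

Isothermal: W = nRT ln(V₂/V₁).
W = (0.717)(8.314)(348) × ln(3.68/13)
  = 2074 × -1.262
W_by_gas = -2618 J.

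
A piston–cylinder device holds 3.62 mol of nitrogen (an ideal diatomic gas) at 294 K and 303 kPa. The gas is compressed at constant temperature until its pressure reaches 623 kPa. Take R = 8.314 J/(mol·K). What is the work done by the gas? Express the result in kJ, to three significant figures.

Isothermal process: W = nRT ln(V₂/V₁) = nRT ln(P₁/P₂).
W = (3.62)(8.314)(294) × ln(303/623)
  = 8848 × ln(0.4864) = 8848 × -0.7208
W_by_gas = -6378 J.

W ≈ -6.38 kJ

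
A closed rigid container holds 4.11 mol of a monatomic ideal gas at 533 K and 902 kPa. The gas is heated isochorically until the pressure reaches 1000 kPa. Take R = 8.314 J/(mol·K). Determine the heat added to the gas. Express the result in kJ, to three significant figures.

Q ≈ 2.97 kJ

Constant volume ⇒ W = 0, so Q = ΔU = nCᵥΔT with Cᵥ = 3R/2 = 12.47 J/(mol·K).
At constant V, T₂/T₁ = P₂/P₁ ⇒ ΔT = T₁(P₂/P₁ − 1) = 533·(1000/902 − 1) = 57.91 K.
ΔU = (4.11)(12.47)(57.91) = 2968 J.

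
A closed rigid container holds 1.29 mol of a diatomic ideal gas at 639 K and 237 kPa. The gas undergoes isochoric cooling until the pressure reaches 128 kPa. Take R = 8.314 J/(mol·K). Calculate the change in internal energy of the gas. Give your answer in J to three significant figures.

Constant volume ⇒ W = 0, so Q = ΔU = nCᵥΔT with Cᵥ = 5R/2 = 20.79 J/(mol·K).
At constant V, T₂/T₁ = P₂/P₁ ⇒ ΔT = T₁(P₂/P₁ − 1) = 639·(128/237 − 1) = -293.9 K.
ΔU = (1.29)(20.79)(-293.9) = -7880 J.

ΔU ≈ -7880 J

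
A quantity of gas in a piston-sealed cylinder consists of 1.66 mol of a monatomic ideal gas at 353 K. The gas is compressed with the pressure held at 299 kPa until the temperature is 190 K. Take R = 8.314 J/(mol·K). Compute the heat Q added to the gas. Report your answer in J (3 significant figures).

Isobaric: W = nRΔT = (1.66)(8.314)(-163) = -2250 J.
ΔU = nCᵥΔT with Cᵥ = 3R/2: ΔU = (1.66)(12.47)(-163) = -3374 J.
Q = ΔU + W = -3374 − 2250 = -5624 J.

Q ≈ -5620 J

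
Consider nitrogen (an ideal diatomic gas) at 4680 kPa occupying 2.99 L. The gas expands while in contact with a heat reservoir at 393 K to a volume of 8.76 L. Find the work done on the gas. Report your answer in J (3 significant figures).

Isothermal: W = nRT ln(V₂/V₁) = P₁V₁ ln(V₂/V₁).
P₁V₁ = (4680 kPa)(2.99 L) = 13993 J.
W = 13993 × ln(8.76/2.99) = 13993 × 1.075
W_by_gas = 15042 J; work on gas = −W_by = -15042 J.

W ≈ -15000 J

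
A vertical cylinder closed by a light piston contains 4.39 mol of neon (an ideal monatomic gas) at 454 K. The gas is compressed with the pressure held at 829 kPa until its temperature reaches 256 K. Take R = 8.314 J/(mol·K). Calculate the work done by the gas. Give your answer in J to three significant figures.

Isobaric: W = P ΔV = nR ΔT.
W = (4.39)(8.314)(256 − 454) = -7227 J.

W ≈ -7230 J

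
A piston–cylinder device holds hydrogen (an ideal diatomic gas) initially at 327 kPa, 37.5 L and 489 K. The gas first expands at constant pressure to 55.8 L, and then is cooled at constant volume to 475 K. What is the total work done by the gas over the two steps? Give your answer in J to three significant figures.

Step 1 (isobaric): W = PΔV = (327 kPa)(55.8 − 37.5 L) = 5984 J.
Step 2 (isochoric): W = 0 (constant volume).
W_total = 5984 + 0 = 5984 J.

W_total ≈ 5980 J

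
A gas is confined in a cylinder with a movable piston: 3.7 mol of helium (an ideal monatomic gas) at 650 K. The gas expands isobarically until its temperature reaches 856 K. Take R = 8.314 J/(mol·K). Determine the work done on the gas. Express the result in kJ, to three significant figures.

W ≈ -6.34 kJ

Isobaric: W = P ΔV = nR ΔT.
W = (3.7)(8.314)(856 − 650) = 6337 J.
Work on gas = −W_by = -6337 J.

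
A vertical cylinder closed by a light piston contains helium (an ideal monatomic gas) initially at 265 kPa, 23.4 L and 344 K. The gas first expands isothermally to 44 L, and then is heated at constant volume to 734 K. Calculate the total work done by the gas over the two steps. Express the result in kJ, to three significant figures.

Step 1 (isothermal): W = P₁V₁ ln(V₂/V₁) = (6201) ln(44/23.4) = 3916 J.
Step 2 (isochoric): W = 0 (constant volume).
W_total = 3916 + 0 = 3916 J.

W_total ≈ 3.92 kJ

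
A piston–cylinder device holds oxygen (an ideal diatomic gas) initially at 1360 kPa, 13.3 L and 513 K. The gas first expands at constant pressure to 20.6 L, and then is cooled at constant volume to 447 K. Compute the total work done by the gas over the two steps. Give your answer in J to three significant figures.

W_total ≈ 9930 J

Step 1 (isobaric): W = PΔV = (1360 kPa)(20.6 − 13.3 L) = 9928 J.
Step 2 (isochoric): W = 0 (constant volume).
W_total = 9928 + 0 = 9928 J.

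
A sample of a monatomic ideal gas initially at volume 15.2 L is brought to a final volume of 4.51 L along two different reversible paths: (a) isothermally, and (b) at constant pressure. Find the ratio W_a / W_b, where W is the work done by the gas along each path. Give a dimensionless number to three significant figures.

Path (a) isothermal: W = P₁V₁ ln(V₂/V₁) → W_a/(P₁V₁) = -1.215.
Path (b) isobaric: W = P₁(V₂ − V₁) → W_b/(P₁V₁) = -0.7033.
W_a / W_b = -1.215 / -0.7033 = 1.728.

W_a / W_b ≈ 1.73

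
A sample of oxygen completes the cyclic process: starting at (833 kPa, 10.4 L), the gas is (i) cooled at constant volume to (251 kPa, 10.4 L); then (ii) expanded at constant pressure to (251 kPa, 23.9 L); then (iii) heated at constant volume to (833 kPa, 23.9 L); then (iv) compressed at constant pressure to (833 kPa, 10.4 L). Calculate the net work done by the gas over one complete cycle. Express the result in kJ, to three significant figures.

Constant-volume legs do no work.
W(ii) = (251)(23.9 − 10.4) = 3388 J; W(iv) = (833)(10.4 − 23.9) = -11245 J.
W_net = 3388 − 11245 = -7857 J (the counter-clockwise enclosed area).

W_net ≈ -7.86 kJ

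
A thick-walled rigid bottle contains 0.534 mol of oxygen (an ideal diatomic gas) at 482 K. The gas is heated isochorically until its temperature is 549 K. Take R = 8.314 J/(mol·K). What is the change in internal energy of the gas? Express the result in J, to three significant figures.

ΔU ≈ 744 J

Constant volume ⇒ W = 0, so Q = ΔU = nCᵥΔT with Cᵥ = 5R/2 = 20.79 J/(mol·K).
ΔU = (0.534)(20.79)(549 − 482) = 743.6 J.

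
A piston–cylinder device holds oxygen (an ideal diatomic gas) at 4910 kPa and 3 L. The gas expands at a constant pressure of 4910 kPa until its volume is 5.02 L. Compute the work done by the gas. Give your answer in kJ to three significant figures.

W ≈ 9.92 kJ

Isobaric: W = P ΔV.
W = (4910 kPa)(5.02 − 3 L) = (4910)(2.02) = 9918 J.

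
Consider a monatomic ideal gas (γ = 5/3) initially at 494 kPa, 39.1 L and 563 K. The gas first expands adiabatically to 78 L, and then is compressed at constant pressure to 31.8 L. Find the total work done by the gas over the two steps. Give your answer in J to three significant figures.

Step 1 (adiabatic): W = (P₁V₁ − P₂V₂)/(γ−1) = (19315 − 12189)/0.667 = 10690 J.
After step 1: P = 156.3 kPa, V = 78 L, T = 355.3 K.
Step 2 (isobaric): W = PΔV = (156.3 kPa)(31.8 − 78 L) = -7219 J.
W_total = 10690 − 7219 = 3471 J.

W_total ≈ 3470 J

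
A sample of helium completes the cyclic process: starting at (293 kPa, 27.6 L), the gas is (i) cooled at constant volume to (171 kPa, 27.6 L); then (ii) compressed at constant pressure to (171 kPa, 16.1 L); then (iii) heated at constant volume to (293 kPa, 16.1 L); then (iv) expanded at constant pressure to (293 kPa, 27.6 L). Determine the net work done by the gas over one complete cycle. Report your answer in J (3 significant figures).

W_net ≈ 1400 J

Constant-volume legs do no work.
W(ii) = (171)(16.1 − 27.6) = -1966 J; W(iv) = (293)(27.6 − 16.1) = 3370 J.
W_net = -1966 + 3370 = 1403 J (the clockwise enclosed area).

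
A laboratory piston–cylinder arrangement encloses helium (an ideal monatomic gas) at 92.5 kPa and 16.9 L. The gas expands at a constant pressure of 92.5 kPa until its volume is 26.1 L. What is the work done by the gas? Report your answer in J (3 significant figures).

Isobaric: W = P ΔV.
W = (92.5 kPa)(26.1 − 16.9 L) = (92.5)(9.2) = 851 J.

W ≈ 851 J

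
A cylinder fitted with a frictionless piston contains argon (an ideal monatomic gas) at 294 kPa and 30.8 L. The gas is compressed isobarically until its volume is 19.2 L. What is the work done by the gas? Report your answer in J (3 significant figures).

W ≈ -3410 J

Isobaric: W = P ΔV.
W = (294 kPa)(19.2 − 30.8 L) = (294)(-11.6) = -3410 J.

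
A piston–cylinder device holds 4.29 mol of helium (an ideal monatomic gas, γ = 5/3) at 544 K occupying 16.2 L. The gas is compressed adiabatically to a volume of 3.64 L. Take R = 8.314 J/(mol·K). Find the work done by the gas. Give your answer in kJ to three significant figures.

Adiabatic: TV^(γ−1) = const with γ = 5/3.
T₂ = T₁ (V₁/V₂)^(γ−1) = 544 × (16.2/3.64)^0.667 = 544 × 2.706 = 1472 K.
W_by = nCᵥ(T₁ − T₂) = (4.29)(12.47)(544 − 1472) = -49643 J.

W ≈ -49.6 kJ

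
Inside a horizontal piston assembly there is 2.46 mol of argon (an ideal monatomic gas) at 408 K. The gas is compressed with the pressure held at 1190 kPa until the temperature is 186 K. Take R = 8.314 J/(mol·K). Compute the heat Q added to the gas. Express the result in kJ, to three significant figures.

Q ≈ -11.4 kJ

Isobaric: W = nRΔT = (2.46)(8.314)(-222) = -4540 J.
ΔU = nCᵥΔT with Cᵥ = 3R/2: ΔU = (2.46)(12.47)(-222) = -6811 J.
Q = ΔU + W = -6811 − 4540 = -11351 J.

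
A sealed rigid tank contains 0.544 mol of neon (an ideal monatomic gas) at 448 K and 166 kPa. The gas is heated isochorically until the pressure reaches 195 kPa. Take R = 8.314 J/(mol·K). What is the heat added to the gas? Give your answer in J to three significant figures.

Q ≈ 531 J

Constant volume ⇒ W = 0, so Q = ΔU = nCᵥΔT with Cᵥ = 3R/2 = 12.47 J/(mol·K).
At constant V, T₂/T₁ = P₂/P₁ ⇒ ΔT = T₁(P₂/P₁ − 1) = 448·(195/166 − 1) = 78.27 K.
ΔU = (0.544)(12.47)(78.27) = 531 J.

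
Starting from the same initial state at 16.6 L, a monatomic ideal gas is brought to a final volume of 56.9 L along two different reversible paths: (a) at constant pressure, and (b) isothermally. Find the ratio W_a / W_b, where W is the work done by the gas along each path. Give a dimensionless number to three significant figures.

Path (a) isobaric: W = P₁(V₂ − V₁) → W_a/(P₁V₁) = 2.428.
Path (b) isothermal: W = P₁V₁ ln(V₂/V₁) → W_b/(P₁V₁) = 1.232.
W_a / W_b = 2.428 / 1.232 = 1.971.

W_a / W_b ≈ 1.97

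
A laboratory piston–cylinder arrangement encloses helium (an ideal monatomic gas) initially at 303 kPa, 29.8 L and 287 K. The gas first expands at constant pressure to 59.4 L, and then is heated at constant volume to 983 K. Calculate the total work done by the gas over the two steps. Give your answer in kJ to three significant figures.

Step 1 (isobaric): W = PΔV = (303 kPa)(59.4 − 29.8 L) = 8969 J.
Step 2 (isochoric): W = 0 (constant volume).
W_total = 8969 + 0 = 8969 J.

W_total ≈ 8.97 kJ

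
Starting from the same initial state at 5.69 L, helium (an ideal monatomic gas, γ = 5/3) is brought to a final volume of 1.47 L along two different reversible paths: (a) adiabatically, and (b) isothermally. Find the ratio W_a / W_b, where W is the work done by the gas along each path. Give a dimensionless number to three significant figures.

W_a / W_b ≈ 1.62

Path (a) adiabatic: W = P₁V₁(1 − (V₁/V₂)^(γ−1))/(γ−1) → W_a/(P₁V₁) = -2.198.
Path (b) isothermal: W = P₁V₁ ln(V₂/V₁) → W_b/(P₁V₁) = -1.353.
W_a / W_b = -2.198 / -1.353 = 1.624.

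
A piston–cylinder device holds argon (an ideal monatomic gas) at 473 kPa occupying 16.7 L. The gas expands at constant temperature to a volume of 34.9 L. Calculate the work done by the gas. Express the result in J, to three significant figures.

W ≈ 5820 J

Isothermal: W = nRT ln(V₂/V₁) = P₁V₁ ln(V₂/V₁).
P₁V₁ = (473 kPa)(16.7 L) = 7899 J.
W = 7899 × ln(34.9/16.7) = 7899 × 0.7371
W_by_gas = 5822 J.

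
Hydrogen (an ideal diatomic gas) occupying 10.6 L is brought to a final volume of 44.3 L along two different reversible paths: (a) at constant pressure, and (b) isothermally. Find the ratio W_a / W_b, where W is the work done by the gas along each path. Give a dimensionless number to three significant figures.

Path (a) isobaric: W = P₁(V₂ − V₁) → W_a/(P₁V₁) = 3.179.
Path (b) isothermal: W = P₁V₁ ln(V₂/V₁) → W_b/(P₁V₁) = 1.43.
W_a / W_b = 3.179 / 1.43 = 2.223.

W_a / W_b ≈ 2.22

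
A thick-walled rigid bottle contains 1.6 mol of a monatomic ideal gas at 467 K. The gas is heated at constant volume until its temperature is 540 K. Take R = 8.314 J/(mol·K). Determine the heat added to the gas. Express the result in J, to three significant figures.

Constant volume ⇒ W = 0, so Q = ΔU = nCᵥΔT with Cᵥ = 3R/2 = 12.47 J/(mol·K).
ΔU = (1.6)(12.47)(540 − 467) = 1457 J.

Q ≈ 1460 J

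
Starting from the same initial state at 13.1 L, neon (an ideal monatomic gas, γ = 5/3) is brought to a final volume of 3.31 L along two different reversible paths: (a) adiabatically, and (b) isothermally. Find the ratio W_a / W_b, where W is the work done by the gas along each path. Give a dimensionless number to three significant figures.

Path (a) adiabatic: W = P₁V₁(1 − (V₁/V₂)^(γ−1))/(γ−1) → W_a/(P₁V₁) = -2.253.
Path (b) isothermal: W = P₁V₁ ln(V₂/V₁) → W_b/(P₁V₁) = -1.376.
W_a / W_b = -2.253 / -1.376 = 1.638.

W_a / W_b ≈ 1.64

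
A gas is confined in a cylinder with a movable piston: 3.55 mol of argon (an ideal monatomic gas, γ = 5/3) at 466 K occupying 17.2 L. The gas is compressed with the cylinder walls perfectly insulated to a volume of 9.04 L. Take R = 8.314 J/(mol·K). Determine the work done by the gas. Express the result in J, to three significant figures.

Adiabatic: TV^(γ−1) = const with γ = 5/3.
T₂ = T₁ (V₁/V₂)^(γ−1) = 466 × (17.2/9.04)^0.667 = 466 × 1.535 = 715.5 K.
W_by = nCᵥ(T₁ − T₂) = (3.55)(12.47)(466 − 715.5) = -11047 J.

W ≈ -11000 J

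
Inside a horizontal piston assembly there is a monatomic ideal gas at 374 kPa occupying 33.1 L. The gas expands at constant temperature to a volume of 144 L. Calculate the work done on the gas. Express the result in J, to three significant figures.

W ≈ -18200 J

Isothermal: W = nRT ln(V₂/V₁) = P₁V₁ ln(V₂/V₁).
P₁V₁ = (374 kPa)(33.1 L) = 12379 J.
W = 12379 × ln(144/33.1) = 12379 × 1.47
W_by_gas = 18201 J; work on gas = −W_by = -18201 J.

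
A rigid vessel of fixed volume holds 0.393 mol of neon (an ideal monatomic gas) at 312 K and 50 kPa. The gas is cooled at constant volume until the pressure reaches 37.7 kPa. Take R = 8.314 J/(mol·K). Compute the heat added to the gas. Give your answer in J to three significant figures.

Constant volume ⇒ W = 0, so Q = ΔU = nCᵥΔT with Cᵥ = 3R/2 = 12.47 J/(mol·K).
At constant V, T₂/T₁ = P₂/P₁ ⇒ ΔT = T₁(P₂/P₁ − 1) = 312·(37.7/50 − 1) = -76.75 K.
ΔU = (0.393)(12.47)(-76.75) = -376.2 J.

Q ≈ -376 J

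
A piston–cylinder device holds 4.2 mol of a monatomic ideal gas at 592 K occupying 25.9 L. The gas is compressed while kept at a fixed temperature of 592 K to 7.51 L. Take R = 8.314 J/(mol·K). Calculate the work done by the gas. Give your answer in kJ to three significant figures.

W ≈ -25.6 kJ

Isothermal: W = nRT ln(V₂/V₁).
W = (4.2)(8.314)(592) × ln(7.51/25.9)
  = 20672 × -1.238
W_by_gas = -25592 J.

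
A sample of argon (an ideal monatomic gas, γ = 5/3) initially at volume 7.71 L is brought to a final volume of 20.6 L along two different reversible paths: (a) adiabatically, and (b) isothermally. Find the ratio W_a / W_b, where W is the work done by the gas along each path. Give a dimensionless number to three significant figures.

Path (a) adiabatic: W = P₁V₁(1 − (V₁/V₂)^(γ−1))/(γ−1) → W_a/(P₁V₁) = 0.721.
Path (b) isothermal: W = P₁V₁ ln(V₂/V₁) → W_b/(P₁V₁) = 0.9828.
W_a / W_b = 0.721 / 0.9828 = 0.7336.

W_a / W_b ≈ 0.734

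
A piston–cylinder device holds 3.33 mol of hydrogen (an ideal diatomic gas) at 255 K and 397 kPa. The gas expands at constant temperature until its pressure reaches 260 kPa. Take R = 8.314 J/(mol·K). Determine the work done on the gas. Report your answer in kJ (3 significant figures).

Isothermal process: W = nRT ln(V₂/V₁) = nRT ln(P₁/P₂).
W = (3.33)(8.314)(255) × ln(397/260)
  = 7060 × ln(1.527) = 7060 × 0.4233
W_by_gas = 2988 J; work on gas = −W_by = -2988 J.

W ≈ -2.99 kJ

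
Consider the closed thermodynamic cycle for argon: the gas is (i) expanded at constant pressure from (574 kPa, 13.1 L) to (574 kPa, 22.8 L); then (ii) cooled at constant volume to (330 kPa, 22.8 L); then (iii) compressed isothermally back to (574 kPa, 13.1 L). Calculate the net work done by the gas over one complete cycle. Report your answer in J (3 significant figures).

W_net ≈ 1400 J

Leg (i): W = PΔV = (574)(22.8 − 13.1) = 5568 J.
Leg (ii): W = 0.
Leg (iii): W = PᵢVᵢ ln(V_f/Vᵢ) = (7524) ln(13.1/22.8) = -4169 J.
W_net = 5568 − 4169 = 1398 J.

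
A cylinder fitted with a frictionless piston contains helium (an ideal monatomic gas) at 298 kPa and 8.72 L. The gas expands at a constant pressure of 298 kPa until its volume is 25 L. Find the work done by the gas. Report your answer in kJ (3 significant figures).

W ≈ 4.85 kJ

Isobaric: W = P ΔV.
W = (298 kPa)(25 − 8.72 L) = (298)(16.28) = 4851 J.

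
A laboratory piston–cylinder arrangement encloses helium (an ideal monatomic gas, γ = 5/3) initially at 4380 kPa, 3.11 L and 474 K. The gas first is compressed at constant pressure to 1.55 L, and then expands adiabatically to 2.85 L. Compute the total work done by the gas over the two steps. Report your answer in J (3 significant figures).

Step 1 (isobaric): W = PΔV = (4380 kPa)(1.55 − 3.11 L) = -6833 J.
After step 1: P = 4380 kPa, V = 1.55 L, T = 236.2 K.
Step 2 (adiabatic): W = (P₁V₁ − P₂V₂)/(γ−1) = (6789 − 4523)/0.667 = 3398 J.
W_total = -6833 + 3398 = -3434 J.

W_total ≈ -3430 J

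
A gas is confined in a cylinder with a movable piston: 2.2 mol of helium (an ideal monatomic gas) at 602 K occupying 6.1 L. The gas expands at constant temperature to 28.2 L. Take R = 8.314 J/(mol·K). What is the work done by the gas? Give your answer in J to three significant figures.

W ≈ 16900 J

Isothermal: W = nRT ln(V₂/V₁).
W = (2.2)(8.314)(602) × ln(28.2/6.1)
  = 11011 × 1.531
W_by_gas = 16858 J.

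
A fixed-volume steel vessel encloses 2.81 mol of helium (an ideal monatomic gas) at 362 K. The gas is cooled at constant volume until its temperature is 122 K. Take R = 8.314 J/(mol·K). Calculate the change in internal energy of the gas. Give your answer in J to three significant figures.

ΔU ≈ -8410 J

Constant volume ⇒ W = 0, so Q = ΔU = nCᵥΔT with Cᵥ = 3R/2 = 12.47 J/(mol·K).
ΔU = (2.81)(12.47)(122 − 362) = -8410 J.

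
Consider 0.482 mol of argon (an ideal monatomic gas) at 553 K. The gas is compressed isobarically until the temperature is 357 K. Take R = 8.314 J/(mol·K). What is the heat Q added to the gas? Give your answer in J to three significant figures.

Isobaric: W = nRΔT = (0.482)(8.314)(-196) = -785.4 J.
ΔU = nCᵥΔT with Cᵥ = 3R/2: ΔU = (0.482)(12.47)(-196) = -1178 J.
Q = ΔU + W = -1178 − 785.4 = -1964 J.

Q ≈ -1960 J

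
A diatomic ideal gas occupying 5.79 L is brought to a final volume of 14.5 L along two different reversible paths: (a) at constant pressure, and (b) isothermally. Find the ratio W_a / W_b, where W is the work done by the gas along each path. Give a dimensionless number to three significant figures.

W_a / W_b ≈ 1.64

Path (a) isobaric: W = P₁(V₂ − V₁) → W_a/(P₁V₁) = 1.504.
Path (b) isothermal: W = P₁V₁ ln(V₂/V₁) → W_b/(P₁V₁) = 0.918.
W_a / W_b = 1.504 / 0.918 = 1.639.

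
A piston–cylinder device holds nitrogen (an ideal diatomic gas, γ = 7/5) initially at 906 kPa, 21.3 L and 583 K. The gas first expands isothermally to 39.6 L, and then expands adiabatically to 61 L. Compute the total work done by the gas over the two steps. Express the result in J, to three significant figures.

Step 1 (isothermal): W = P₁V₁ ln(V₂/V₁) = (19298) ln(39.6/21.3) = 11967 J.
After step 1: P = 487.3 kPa, V = 39.6 L, T = 583 K.
Step 2 (adiabatic): W = (P₁V₁ − P₂V₂)/(γ−1) = (19298 − 16235)/0.4 = 7657 J.
W_total = 11967 + 7657 = 19624 J.

W_total ≈ 19600 J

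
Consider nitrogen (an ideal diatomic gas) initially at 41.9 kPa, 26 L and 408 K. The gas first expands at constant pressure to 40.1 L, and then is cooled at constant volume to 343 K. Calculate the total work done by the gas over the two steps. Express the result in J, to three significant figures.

Step 1 (isobaric): W = PΔV = (41.9 kPa)(40.1 − 26 L) = 590.8 J.
Step 2 (isochoric): W = 0 (constant volume).
W_total = 590.8 + 0 = 590.8 J.

W_total ≈ 591 J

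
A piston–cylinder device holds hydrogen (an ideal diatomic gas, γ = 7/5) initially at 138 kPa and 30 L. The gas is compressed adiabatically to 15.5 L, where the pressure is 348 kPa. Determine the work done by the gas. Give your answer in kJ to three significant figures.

Adiabatic: W = (P₁V₁ − P₂V₂)/(γ − 1) with γ = 7/5.
P₁V₁ = 4140 J, P₂V₂ = 5394 J.
W = (4140 − 5394) / 0.4 = -3135 J.

W ≈ -3.14 kJ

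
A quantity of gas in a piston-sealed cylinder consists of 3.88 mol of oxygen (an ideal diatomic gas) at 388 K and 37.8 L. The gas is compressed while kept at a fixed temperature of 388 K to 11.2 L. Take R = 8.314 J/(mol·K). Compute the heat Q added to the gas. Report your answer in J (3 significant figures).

Isothermal ⇒ ΔU = 0, so Q = W = nRT ln(V₂/V₁).
Q = (3.88)(8.314)(388) ln(11.2/37.8) = 12516 × -1.216 = -15225 J.

Q ≈ -15200 J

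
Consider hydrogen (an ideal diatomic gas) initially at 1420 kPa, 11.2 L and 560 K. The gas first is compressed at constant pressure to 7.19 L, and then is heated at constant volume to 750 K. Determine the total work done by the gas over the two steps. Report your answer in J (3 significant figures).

W_total ≈ -5690 J

Step 1 (isobaric): W = PΔV = (1420 kPa)(7.19 − 11.2 L) = -5694 J.
Step 2 (isochoric): W = 0 (constant volume).
W_total = -5694 + 0 = -5694 J.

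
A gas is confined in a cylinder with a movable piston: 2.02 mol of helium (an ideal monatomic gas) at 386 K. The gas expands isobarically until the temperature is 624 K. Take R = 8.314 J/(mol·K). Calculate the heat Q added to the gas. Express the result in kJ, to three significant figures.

Isobaric: W = nRΔT = (2.02)(8.314)(238) = 3997 J.
ΔU = nCᵥΔT with Cᵥ = 3R/2: ΔU = (2.02)(12.47)(238) = 5996 J.
Q = ΔU + W = 5996 + 3997 = 9993 J.

Q ≈ 9.99 kJ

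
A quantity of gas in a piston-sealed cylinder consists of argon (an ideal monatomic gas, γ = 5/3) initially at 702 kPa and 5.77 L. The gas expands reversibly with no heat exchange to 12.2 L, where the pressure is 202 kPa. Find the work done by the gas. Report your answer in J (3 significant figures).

Adiabatic: W = (P₁V₁ − P₂V₂)/(γ − 1) with γ = 5/3.
P₁V₁ = 4051 J, P₂V₂ = 2464 J.
W = (4051 − 2464) / 0.6667 = 2379 J.

W ≈ 2380 J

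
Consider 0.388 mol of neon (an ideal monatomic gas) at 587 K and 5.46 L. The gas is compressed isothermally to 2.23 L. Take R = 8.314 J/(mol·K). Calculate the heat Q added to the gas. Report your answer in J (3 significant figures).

Q ≈ -1700 J

Isothermal ⇒ ΔU = 0, so Q = W = nRT ln(V₂/V₁).
Q = (0.388)(8.314)(587) ln(2.23/5.46) = 1894 × -0.8954 = -1696 J.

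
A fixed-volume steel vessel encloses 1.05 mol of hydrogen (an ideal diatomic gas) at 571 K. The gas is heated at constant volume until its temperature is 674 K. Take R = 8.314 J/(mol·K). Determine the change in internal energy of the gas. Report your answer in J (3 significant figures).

ΔU ≈ 2250 J

Constant volume ⇒ W = 0, so Q = ΔU = nCᵥΔT with Cᵥ = 5R/2 = 20.79 J/(mol·K).
ΔU = (1.05)(20.79)(674 − 571) = 2248 J.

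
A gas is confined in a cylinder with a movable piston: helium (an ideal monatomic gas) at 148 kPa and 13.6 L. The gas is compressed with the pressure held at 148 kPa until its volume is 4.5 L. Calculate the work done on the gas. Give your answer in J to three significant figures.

W ≈ 1350 J

Isobaric: W = P ΔV.
W = (148 kPa)(4.5 − 13.6 L) = (148)(-9.1) = -1347 J.
Work on gas = −W_by = 1347 J.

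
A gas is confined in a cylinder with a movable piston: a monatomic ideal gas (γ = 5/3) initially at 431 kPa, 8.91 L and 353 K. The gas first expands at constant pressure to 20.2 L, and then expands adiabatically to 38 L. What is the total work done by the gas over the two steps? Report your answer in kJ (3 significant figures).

Step 1 (isobaric): W = PΔV = (431 kPa)(20.2 − 8.91 L) = 4866 J.
After step 1: P = 431 kPa, V = 20.2 L, T = 800.3 K.
Step 2 (adiabatic): W = (P₁V₁ − P₂V₂)/(γ−1) = (8706 − 5713)/0.667 = 4490 J.
W_total = 4866 + 4490 = 9356 J.

W_total ≈ 9.36 kJ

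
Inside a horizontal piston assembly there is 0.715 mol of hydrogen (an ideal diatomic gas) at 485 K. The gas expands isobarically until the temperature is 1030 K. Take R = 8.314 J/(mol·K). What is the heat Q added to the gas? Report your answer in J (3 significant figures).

Q ≈ 11300 J

Isobaric: W = nRΔT = (0.715)(8.314)(545) = 3240 J.
ΔU = nCᵥΔT with Cᵥ = 5R/2: ΔU = (0.715)(20.79)(545) = 8099 J.
Q = ΔU + W = 8099 + 3240 = 11339 J.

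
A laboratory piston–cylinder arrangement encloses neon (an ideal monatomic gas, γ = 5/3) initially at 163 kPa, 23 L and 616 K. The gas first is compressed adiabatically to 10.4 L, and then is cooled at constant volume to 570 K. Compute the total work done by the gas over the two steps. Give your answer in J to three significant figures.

W_total ≈ -3920 J

Step 1 (adiabatic): W = (P₁V₁ − P₂V₂)/(γ−1) = (3749 − 6364)/0.667 = -3922 J.
Step 2 (isochoric): W = 0 (constant volume).
W_total = -3922 + 0 = -3922 J.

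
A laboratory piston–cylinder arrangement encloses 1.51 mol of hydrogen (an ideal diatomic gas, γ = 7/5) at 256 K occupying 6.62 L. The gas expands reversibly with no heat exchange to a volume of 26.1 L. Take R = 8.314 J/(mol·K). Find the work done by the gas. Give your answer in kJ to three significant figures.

Adiabatic: TV^(γ−1) = const with γ = 7/5.
T₂ = T₁ (V₁/V₂)^(γ−1) = 256 × (6.62/26.1)^0.4 = 256 × 0.5777 = 147.9 K.
W_by = nCᵥ(T₁ − T₂) = (1.51)(20.79)(256 − 147.9) = 3393 J.

W ≈ 3.39 kJ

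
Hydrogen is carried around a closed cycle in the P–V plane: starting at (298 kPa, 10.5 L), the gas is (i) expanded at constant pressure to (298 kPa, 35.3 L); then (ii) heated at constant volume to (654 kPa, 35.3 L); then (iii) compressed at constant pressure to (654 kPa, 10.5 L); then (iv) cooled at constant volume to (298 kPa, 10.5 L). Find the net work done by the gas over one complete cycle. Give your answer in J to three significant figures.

Constant-volume legs do no work.
W(i) = (298)(35.3 − 10.5) = 7390 J; W(iii) = (654)(10.5 − 35.3) = -16219 J.
W_net = 7390 − 16219 = -8829 J (the counter-clockwise enclosed area).

W_net ≈ -8830 J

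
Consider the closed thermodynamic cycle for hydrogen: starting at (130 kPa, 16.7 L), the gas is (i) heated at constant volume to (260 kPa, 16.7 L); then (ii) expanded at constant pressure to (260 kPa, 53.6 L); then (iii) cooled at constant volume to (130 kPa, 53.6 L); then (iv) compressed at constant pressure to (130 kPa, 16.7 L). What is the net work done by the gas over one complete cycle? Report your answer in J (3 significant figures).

Constant-volume legs do no work.
W(ii) = (260)(53.6 − 16.7) = 9594 J; W(iv) = (130)(16.7 − 53.6) = -4797 J.
W_net = 9594 − 4797 = 4797 J (the clockwise enclosed area).

W_net ≈ 4800 J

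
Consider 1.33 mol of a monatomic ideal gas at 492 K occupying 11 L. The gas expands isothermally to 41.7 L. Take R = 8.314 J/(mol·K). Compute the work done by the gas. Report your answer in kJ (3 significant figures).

W ≈ 7.25 kJ

Isothermal: W = nRT ln(V₂/V₁).
W = (1.33)(8.314)(492) × ln(41.7/11)
  = 5440 × 1.333
W_by_gas = 7250 J.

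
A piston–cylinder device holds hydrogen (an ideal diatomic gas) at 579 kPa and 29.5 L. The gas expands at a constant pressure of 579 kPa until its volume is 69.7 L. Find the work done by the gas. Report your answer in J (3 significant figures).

Isobaric: W = P ΔV.
W = (579 kPa)(69.7 − 29.5 L) = (579)(40.2) = 23276 J.

W ≈ 23300 J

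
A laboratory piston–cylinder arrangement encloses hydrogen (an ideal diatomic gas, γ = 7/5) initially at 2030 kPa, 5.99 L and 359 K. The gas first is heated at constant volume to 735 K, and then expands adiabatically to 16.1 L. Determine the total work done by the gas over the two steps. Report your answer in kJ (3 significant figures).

W_total ≈ 20.3 kJ

Step 1 (isochoric): W = 0 (constant volume).
After step 1: P = 4156 kPa (V unchanged).
Step 2 (adiabatic): W = (P₁V₁ − P₂V₂)/(γ−1) = (24895 − 16763)/0.4 = 20330 J.
W_total = 0 + 20330 = 20330 J.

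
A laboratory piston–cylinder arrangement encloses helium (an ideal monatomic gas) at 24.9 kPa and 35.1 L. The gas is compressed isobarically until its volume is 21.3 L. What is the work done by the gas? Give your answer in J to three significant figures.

W ≈ -344 J

Isobaric: W = P ΔV.
W = (24.9 kPa)(21.3 − 35.1 L) = (24.9)(-13.8) = -343.6 J.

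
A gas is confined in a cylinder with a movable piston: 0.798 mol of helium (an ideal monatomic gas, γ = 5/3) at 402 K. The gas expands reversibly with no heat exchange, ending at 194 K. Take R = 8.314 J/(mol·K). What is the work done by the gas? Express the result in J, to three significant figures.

Adiabatic ⇒ Q = 0, so W_by = −ΔU = nCᵥ(T₁ − T₂).
Cᵥ = 3R/2 = 12.47 J/(mol·K).
W = (0.798)(12.47)(402 − 194) = 2070 J.

W ≈ 2070 J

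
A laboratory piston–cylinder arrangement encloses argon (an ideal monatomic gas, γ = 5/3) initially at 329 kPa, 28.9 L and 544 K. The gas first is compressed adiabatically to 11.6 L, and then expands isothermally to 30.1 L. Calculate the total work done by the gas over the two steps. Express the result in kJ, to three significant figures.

W_total ≈ 4.71 kJ

Step 1 (adiabatic): W = (P₁V₁ − P₂V₂)/(γ−1) = (9508 − 17474)/0.667 = -11949 J.
After step 1: P = 1506 kPa, V = 11.6 L, T = 999.8 K.
Step 2 (isothermal): W = P₁V₁ ln(V₂/V₁) = (17474) ln(30.1/11.6) = 16662 J.
W_total = -11949 + 16662 = 4713 J.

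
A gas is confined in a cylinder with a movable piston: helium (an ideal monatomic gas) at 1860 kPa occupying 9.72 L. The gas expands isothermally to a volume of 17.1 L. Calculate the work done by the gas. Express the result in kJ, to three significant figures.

W ≈ 10.2 kJ

Isothermal: W = nRT ln(V₂/V₁) = P₁V₁ ln(V₂/V₁).
P₁V₁ = (1860 kPa)(9.72 L) = 18079 J.
W = 18079 × ln(17.1/9.72) = 18079 × 0.5649
W_by_gas = 10213 J.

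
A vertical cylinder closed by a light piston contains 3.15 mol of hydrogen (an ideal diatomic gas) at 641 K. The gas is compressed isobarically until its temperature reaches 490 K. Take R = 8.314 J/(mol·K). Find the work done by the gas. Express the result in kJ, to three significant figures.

Isobaric: W = P ΔV = nR ΔT.
W = (3.15)(8.314)(490 − 641) = -3955 J.

W ≈ -3.95 kJ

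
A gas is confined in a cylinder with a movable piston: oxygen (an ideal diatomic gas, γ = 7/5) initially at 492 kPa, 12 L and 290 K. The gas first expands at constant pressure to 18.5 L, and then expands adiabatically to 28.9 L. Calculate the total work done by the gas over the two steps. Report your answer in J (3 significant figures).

Step 1 (isobaric): W = PΔV = (492 kPa)(18.5 − 12 L) = 3198 J.
After step 1: P = 492 kPa, V = 18.5 L, T = 447.1 K.
Step 2 (adiabatic): W = (P₁V₁ − P₂V₂)/(γ−1) = (9102 − 7615)/0.4 = 3719 J.
W_total = 3198 + 3719 = 6917 J.

W_total ≈ 6920 J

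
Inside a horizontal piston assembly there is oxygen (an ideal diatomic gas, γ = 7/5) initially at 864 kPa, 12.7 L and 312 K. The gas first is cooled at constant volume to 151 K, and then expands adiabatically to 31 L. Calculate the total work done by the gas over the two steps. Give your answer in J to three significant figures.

Step 1 (isochoric): W = 0 (constant volume).
After step 1: P = 418.2 kPa (V unchanged).
Step 2 (adiabatic): W = (P₁V₁ − P₂V₂)/(γ−1) = (5311 − 3716)/0.4 = 3986 J.
W_total = 0 + 3986 = 3986 J.

W_total ≈ 3990 J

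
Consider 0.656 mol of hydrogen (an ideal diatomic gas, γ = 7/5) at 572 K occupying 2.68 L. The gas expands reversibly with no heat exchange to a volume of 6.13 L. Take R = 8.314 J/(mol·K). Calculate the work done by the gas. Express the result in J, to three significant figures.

W ≈ 2200 J

Adiabatic: TV^(γ−1) = const with γ = 7/5.
T₂ = T₁ (V₁/V₂)^(γ−1) = 572 × (2.68/6.13)^0.4 = 572 × 0.7182 = 410.8 K.
W_by = nCᵥ(T₁ − T₂) = (0.656)(20.79)(572 − 410.8) = 2197 J.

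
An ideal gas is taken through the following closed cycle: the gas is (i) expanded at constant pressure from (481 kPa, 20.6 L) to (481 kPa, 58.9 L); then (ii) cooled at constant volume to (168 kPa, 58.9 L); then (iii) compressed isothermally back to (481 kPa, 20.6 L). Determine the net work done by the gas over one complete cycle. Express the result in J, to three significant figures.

W_net ≈ 8030 J

Leg (i): W = PΔV = (481)(58.9 − 20.6) = 18422 J.
Leg (ii): W = 0.
Leg (iii): W = PᵢVᵢ ln(V_f/Vᵢ) = (9895) ln(20.6/58.9) = -10395 J.
W_net = 18422 − 10395 = 8027 J.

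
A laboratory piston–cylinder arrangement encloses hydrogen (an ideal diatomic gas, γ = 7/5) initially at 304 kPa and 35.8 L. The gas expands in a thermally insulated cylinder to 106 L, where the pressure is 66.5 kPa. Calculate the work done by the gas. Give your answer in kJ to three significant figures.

W ≈ 9.59 kJ

Adiabatic: W = (P₁V₁ − P₂V₂)/(γ − 1) with γ = 7/5.
P₁V₁ = 10883 J, P₂V₂ = 7049 J.
W = (10883 − 7049) / 0.4 = 9586 J.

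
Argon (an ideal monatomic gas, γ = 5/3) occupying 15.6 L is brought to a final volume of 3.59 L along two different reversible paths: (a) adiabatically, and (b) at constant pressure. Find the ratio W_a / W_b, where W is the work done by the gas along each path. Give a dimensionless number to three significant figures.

W_a / W_b ≈ 3.24

Path (a) adiabatic: W = P₁V₁(1 − (V₁/V₂)^(γ−1))/(γ−1) → W_a/(P₁V₁) = -2.494.
Path (b) isobaric: W = P₁(V₂ − V₁) → W_b/(P₁V₁) = -0.7699.
W_a / W_b = -2.494 / -0.7699 = 3.24.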